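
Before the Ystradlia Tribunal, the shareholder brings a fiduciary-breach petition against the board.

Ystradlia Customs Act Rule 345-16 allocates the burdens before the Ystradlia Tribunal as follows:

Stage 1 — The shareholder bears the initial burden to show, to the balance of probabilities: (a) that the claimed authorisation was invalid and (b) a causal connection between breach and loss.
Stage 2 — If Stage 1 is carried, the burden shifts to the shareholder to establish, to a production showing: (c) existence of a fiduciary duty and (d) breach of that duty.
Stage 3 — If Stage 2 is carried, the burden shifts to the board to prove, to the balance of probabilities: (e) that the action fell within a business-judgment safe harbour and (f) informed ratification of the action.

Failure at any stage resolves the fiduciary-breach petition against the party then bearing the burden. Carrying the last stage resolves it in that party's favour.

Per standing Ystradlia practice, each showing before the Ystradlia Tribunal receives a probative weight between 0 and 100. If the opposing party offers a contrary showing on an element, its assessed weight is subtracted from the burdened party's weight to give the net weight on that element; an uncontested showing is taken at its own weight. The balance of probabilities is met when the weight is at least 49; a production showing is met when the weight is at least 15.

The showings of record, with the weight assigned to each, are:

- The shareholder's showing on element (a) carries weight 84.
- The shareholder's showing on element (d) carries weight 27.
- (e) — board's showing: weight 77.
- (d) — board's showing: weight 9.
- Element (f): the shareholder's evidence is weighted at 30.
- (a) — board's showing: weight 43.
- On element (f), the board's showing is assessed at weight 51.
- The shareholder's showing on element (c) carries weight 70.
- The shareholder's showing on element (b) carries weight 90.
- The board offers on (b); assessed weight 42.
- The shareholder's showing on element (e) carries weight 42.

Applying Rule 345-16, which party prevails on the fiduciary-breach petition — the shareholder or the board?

Stage 1 (shareholder, the balance of probabilities, weight is at least 49): (a) net 84−43=41 < 49 — fails; (b) net 90−42=48 < 49 — fails.
  The shareholder does not carry Stage 1.
So the board prevails.

board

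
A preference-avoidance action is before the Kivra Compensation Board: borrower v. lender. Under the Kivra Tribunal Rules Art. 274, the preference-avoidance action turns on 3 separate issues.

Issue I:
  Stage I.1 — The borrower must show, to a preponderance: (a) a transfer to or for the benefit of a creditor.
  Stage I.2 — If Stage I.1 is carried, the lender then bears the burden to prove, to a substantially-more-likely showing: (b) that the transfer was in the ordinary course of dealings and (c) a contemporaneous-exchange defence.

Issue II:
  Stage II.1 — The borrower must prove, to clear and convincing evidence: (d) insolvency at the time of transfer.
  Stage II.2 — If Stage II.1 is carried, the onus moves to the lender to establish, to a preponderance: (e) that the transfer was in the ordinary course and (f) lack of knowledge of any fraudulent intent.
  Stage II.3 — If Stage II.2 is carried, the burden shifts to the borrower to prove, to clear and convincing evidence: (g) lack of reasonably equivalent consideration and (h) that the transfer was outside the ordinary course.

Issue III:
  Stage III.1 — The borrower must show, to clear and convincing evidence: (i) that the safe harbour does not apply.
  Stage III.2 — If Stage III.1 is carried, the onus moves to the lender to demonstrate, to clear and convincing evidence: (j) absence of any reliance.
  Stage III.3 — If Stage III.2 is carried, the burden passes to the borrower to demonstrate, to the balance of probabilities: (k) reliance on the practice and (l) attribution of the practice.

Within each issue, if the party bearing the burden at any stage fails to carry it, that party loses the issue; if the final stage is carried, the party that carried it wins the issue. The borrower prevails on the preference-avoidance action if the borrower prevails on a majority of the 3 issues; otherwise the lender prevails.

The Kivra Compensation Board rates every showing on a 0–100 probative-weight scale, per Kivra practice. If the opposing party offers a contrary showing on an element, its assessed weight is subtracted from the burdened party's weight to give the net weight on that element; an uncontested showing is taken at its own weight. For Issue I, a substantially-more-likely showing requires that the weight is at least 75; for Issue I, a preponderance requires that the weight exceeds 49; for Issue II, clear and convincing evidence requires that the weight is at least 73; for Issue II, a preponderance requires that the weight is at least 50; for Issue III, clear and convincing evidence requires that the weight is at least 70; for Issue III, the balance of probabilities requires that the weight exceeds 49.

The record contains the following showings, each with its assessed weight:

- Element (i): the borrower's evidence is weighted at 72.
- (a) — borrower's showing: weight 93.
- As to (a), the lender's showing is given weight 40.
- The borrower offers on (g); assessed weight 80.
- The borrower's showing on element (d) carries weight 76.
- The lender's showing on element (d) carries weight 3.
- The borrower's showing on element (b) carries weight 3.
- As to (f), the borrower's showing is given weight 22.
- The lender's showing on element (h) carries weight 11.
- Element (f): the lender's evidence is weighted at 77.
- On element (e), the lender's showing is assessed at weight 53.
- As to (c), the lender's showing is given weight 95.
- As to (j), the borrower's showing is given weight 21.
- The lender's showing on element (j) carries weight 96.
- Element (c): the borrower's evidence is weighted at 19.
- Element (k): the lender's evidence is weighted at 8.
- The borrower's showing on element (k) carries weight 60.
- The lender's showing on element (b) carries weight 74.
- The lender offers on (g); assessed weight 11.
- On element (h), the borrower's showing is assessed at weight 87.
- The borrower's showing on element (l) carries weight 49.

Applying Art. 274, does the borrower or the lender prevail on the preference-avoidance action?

lender

— Issue I —
At Stage I.1 the borrower must meet a preponderance (weight exceeds 49): on (a) the weight is 93 less the opposing 40 gives net 53, > 49, so (a) meets the standard.
  Stage I.1 is satisfied; the onus moves to the lender.
At Stage I.2 the lender must meet a substantially-more-likely showing (weight is at least 75): on (b) the weight is 74 less the opposing 3 gives net 71, which does not reach 75, so (b) does not meet the standard; on (c) the weight is 95 less the opposing 19 gives net 76, which does reach 75, so (c) meets the standard.
  Not every element is met, so the lender fails to carry Stage I.2.
So the borrower prevails on this issue.
— Issue II —
At Stage II.1 the borrower must meet clear and convincing evidence (weight is at least 73): on (d) the weight is 76 less the opposing 3 gives net 73, ≥ 73, so (d) meets the standard.
  Stage II.1 is satisfied; the onus moves to the lender.
At Stage II.2 the lender must meet a preponderance (weight is at least 50): on (e) the weight is 53, ≥ 50, so (e) meets the standard; on (f) the weight is 77 less the opposing 22 gives net 55, ≥ 50, so (f) meets the standard.
  The lender carries Stage II.2; the borrower now bears the burden.
At Stage II.3 the borrower must meet clear and convincing evidence (weight is at least 73): on (g) the weight is 80 less the opposing 11 gives net 69, which does not reach 73, so (g) does not meet the standard; on (h) the weight is 87 less the opposing 11 gives net 76, which does reach 73, so (h) meets the standard.
  Not every element is met, so the borrower fails to carry Stage II.3.
So the lender prevails on this issue.
— Issue III —
Stage III.1 (borrower, clear and convincing evidence, weight is at least 70): (i) 72 ≥ 70 — meets.
  All elements met. The burden passes to the lender.
Stage III.2 (lender, clear and convincing evidence, weight is at least 70): (j) net 96−21=75 ≥ 70 — meets.
  Stage III.2 is satisfied; the onus moves to the borrower.
Stage III.3 (borrower, the balance of probabilities, weight exceeds 49): (k) net 60−8=52 > 49 — meets; (l) 49 ≤ 49 — fails.
  Stage III.3 not carried; the borrower fails its burden.
The analysis ends at Stage III.3; the lender prevails on this issue.
Per-issue: Issue I → borrower; Issue II → lender; Issue III → lender. The borrower must prevail on a majority of issues; overall, the lender prevails.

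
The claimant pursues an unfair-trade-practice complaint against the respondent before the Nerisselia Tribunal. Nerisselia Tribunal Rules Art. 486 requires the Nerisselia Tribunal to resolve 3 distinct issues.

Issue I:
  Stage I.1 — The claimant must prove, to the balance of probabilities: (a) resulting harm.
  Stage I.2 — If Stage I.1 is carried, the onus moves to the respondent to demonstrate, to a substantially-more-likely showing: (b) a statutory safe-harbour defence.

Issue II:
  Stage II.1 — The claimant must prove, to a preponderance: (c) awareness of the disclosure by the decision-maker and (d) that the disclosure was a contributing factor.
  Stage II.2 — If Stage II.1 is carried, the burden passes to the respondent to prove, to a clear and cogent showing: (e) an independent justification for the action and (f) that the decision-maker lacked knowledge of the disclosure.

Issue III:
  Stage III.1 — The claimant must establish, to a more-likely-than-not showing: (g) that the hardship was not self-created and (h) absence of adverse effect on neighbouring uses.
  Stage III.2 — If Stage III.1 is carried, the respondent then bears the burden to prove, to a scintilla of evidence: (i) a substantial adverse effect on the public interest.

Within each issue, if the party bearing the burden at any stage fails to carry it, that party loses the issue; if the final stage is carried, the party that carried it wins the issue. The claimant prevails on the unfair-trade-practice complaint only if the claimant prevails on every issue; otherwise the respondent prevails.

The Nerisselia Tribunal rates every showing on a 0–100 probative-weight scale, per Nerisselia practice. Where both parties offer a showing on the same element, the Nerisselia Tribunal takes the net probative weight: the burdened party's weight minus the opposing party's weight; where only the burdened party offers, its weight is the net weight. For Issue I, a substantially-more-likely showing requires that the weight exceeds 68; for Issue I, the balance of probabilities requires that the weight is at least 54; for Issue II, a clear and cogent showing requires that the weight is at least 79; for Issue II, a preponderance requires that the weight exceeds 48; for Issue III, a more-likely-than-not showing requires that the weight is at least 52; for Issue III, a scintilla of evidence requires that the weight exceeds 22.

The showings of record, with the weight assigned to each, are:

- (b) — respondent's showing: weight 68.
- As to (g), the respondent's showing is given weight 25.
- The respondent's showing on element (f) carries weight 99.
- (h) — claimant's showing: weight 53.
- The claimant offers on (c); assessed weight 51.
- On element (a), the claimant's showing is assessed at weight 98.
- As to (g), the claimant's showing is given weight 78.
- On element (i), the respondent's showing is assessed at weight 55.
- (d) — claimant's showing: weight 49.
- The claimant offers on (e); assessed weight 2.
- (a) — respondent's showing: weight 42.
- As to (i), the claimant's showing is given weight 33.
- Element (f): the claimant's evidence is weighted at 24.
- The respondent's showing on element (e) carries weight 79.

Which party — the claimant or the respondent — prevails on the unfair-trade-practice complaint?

claimant

— Issue I —
Stage I.1 — burden on claimant; standard: the balance of probabilities (weight is at least 54).
    (a): 98 − 42 = 56 ≥ 54 [met]
  Stage I.1 carried; the burden shifts to the respondent.
Stage I.2 — burden on respondent; standard: a substantially-more-likely showing (weight exceeds 68).
    (b): 68 ≤ 68 [not met]
  Stage I.2 not carried; the respondent fails its burden.
The analysis ends at Stage I.2; the claimant prevails on this issue.
— Issue II —
Stage II.1 — burden on claimant; standard: a preponderance (weight exceeds 48).
    (c): 51 > 48 [met]
    (d): 49 > 48 [met]
  All elements met. The burden passes to the respondent.
Stage II.2 — burden on respondent; standard: a clear and cogent showing (weight is at least 79).
    (e): 79 − 2 = 77 < 79 [not met]
    (f): 99 − 24 = 75 < 79 [not met]
  The respondent does not carry Stage II.2.
So the claimant prevails on this issue.
— Issue III —
Stage III.1 (claimant, a more-likely-than-not showing, weight is at least 52): (g) net 78−25=53 ≥ 52 — meets; (h) 53 ≥ 52 — meets.
  Stage III.1 is satisfied; the onus moves to the respondent.
Stage III.2 (respondent, a scintilla of evidence, weight exceeds 22): (i) net 55−33=22 ≤ 22 — fails.
  Stage III.2 not carried; the respondent fails its burden.
The claimant prevails on this issue.
Per-issue: Issue I → claimant; Issue II → claimant; Issue III → claimant. The claimant must prevail on every issue; overall, the claimant prevails.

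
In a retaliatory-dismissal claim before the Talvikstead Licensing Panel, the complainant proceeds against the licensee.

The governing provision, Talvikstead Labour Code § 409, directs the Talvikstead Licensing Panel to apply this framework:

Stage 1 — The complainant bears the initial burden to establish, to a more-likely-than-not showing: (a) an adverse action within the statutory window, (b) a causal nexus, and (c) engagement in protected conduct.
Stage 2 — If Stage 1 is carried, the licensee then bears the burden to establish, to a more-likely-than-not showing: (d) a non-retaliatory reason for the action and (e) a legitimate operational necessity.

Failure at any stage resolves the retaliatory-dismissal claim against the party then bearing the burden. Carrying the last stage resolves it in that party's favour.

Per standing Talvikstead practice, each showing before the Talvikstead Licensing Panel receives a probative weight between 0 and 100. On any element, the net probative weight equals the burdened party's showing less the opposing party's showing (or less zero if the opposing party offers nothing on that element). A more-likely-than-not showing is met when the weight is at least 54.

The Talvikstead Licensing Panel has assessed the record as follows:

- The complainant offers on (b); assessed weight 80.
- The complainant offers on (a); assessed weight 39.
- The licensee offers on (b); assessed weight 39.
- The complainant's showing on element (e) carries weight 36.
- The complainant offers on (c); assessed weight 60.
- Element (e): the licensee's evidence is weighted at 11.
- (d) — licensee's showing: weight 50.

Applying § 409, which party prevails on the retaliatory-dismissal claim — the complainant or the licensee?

Stage 1 (complainant, a more-likely-than-not showing, weight is at least 54): (a) 39 < 54 — fails; (b) net 80−39=41 < 54 — fails; (c) 60 ≥ 54 — meets.
  Not every element is met, so the complainant fails to carry Stage 1.
The analysis ends at Stage 1; the licensee prevails.

licensee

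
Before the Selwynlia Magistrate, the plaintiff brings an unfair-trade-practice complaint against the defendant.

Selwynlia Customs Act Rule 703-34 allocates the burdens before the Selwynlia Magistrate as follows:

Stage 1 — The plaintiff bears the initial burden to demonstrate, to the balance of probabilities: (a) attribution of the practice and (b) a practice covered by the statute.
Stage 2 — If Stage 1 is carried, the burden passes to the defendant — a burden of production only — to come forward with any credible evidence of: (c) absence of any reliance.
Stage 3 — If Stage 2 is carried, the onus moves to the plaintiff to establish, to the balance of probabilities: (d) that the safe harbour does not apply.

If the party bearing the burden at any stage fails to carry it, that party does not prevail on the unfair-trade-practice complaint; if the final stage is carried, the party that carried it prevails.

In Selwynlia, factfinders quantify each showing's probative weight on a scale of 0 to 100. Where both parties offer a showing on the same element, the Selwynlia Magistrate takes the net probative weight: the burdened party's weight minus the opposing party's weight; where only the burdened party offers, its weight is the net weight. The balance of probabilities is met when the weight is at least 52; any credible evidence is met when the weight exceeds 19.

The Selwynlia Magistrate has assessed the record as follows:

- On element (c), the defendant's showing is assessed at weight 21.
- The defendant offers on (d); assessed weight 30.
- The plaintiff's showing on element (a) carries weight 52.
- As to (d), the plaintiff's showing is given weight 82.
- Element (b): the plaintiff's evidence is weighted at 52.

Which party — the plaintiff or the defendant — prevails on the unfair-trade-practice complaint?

plaintiff

Stage 1 (plaintiff, the balance of probabilities, weight is at least 52): (a) 52 ≥ 52 — meets; (b) 52 ≥ 52 — meets.
  The plaintiff carries Stage 1; the defendant now bears the burden.
Stage 2 (defendant, any credible evidence, weight exceeds 19): (c) 21 > 19 — meets.
  Stage 2 carried; the burden shifts to the plaintiff.
Stage 3 (plaintiff, the balance of probabilities, weight is at least 52): (d) net 82−30=52 ≥ 52 — meets.
  The plaintiff carries the last stage.
With every stage satisfied, the plaintiff prevails.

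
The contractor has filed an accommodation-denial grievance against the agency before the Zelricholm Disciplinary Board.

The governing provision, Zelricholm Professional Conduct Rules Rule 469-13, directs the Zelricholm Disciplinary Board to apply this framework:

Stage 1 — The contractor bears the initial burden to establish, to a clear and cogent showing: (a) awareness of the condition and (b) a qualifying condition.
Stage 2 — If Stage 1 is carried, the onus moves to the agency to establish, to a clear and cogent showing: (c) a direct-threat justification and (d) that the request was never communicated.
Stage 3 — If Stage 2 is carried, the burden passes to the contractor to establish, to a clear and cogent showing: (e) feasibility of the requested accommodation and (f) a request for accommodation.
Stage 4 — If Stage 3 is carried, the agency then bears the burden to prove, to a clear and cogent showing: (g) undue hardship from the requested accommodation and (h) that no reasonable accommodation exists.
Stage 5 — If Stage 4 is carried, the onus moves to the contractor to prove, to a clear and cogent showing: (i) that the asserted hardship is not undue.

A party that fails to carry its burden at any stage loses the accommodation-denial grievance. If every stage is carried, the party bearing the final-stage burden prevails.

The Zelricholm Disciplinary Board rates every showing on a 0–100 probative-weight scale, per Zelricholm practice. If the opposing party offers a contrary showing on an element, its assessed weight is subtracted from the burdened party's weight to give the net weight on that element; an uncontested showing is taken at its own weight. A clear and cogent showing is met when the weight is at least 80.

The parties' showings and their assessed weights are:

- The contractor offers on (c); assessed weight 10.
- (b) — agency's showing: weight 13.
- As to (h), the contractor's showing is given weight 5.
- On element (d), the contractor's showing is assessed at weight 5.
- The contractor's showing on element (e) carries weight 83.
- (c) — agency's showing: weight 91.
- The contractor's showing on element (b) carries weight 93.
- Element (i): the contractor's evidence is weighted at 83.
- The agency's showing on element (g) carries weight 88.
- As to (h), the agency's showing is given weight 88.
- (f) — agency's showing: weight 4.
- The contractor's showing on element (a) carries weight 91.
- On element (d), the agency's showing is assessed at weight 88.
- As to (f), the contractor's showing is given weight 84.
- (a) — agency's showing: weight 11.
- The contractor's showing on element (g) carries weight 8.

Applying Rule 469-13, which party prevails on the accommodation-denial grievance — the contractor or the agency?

contractor

Stage 1 (contractor, a clear and cogent showing, weight is at least 80): (a) net 91−11=80 ≥ 80 — meets; (b) net 93−13=80 ≥ 80 — meets.
  Stage 1 carried; the burden shifts to the agency.
Stage 2 (agency, a clear and cogent showing, weight is at least 80): (c) net 91−10=81 ≥ 80 — meets; (d) net 88−5=83 ≥ 80 — meets.
  All elements met. The burden passes to the contractor.
Stage 3 (contractor, a clear and cogent showing, weight is at least 80): (e) 83 ≥ 80 — meets; (f) net 84−4=80 ≥ 80 — meets.
  All elements met. The burden passes to the agency.
Stage 4 (agency, a clear and cogent showing, weight is at least 80): (g) net 88−8=80 ≥ 80 — meets; (h) net 88−5=83 ≥ 80 — meets.
  The agency carries Stage 4; the contractor now bears the burden.
Stage 5 (contractor, a clear and cogent showing, weight is at least 80): (i) 83 ≥ 80 — meets.
  The contractor carries the last stage.
All stages carried — the contractor prevails.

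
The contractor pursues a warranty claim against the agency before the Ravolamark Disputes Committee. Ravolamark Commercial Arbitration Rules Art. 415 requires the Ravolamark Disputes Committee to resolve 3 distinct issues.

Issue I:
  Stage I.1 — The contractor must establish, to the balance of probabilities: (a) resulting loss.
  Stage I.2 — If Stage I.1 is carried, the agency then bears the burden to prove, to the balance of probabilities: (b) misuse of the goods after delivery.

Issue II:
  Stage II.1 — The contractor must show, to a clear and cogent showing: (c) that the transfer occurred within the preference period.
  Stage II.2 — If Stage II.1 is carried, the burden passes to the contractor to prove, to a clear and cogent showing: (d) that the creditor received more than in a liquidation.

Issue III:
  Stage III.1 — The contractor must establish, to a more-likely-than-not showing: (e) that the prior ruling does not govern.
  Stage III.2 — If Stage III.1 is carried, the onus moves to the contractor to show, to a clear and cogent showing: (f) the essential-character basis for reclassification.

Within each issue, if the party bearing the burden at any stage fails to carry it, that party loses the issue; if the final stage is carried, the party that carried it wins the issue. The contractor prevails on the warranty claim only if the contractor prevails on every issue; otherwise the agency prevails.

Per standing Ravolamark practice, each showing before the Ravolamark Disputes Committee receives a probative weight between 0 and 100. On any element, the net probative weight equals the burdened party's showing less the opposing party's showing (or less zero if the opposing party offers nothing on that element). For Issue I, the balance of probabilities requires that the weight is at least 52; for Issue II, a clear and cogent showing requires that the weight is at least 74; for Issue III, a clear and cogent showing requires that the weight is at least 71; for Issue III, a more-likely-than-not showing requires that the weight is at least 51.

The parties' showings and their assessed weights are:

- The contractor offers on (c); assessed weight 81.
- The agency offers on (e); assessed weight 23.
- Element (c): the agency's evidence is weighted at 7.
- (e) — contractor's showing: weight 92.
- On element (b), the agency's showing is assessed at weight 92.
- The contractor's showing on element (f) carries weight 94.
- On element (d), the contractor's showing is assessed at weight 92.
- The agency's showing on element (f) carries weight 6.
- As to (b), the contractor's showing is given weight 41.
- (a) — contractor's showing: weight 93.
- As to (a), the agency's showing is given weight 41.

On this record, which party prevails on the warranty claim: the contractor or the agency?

— Issue I —
At Stage I.1 the contractor must meet the balance of probabilities (weight is at least 52): on (a) the weight is 93 less the opposing 41 gives net 52, ≥ 52, so (a) meets the standard.
  Stage I.1 carried; the burden shifts to the agency.
At Stage I.2 the agency must meet the balance of probabilities (weight is at least 52): on (b) the weight is 92 less the opposing 41 gives net 51, < 52, so (b) does not meet the standard.
  Not every element is met, so the agency fails to carry Stage I.2.
So the contractor prevails on this issue.
— Issue II —
Stage II.1 (contractor, a clear and cogent showing, weight is at least 74): (c) net 81−7=74 ≥ 74 — meets.
  Stage II.1 is satisfied; the contractor continues to bear the burden.
Stage II.2 (contractor, a clear and cogent showing, weight is at least 74): (d) 92 ≥ 74 — meets.
  All elements met at the final stage.
Every stage carried; the contractor prevails on this issue.
— Issue III —
At Stage III.1 the contractor must meet a more-likely-than-not showing (weight is at least 51): on (e) the weight is 92 less the opposing 23 gives net 69, ≥ 51, so (e) meets the standard.
  All elements met. The contractor retains the burden for Stage III.2.
At Stage III.2 the contractor must meet a clear and cogent showing (weight is at least 71): on (f) the weight is 94 less the opposing 6 gives net 88, which does reach 71, so (f) meets the standard.
  Stage III.2 carried; the final stage is satisfied.
All stages carried — the contractor prevails on this issue.
Per-issue: Issue I → contractor; Issue II → contractor; Issue III → contractor. The contractor must prevail on every issue; overall, the contractor prevails.

contractor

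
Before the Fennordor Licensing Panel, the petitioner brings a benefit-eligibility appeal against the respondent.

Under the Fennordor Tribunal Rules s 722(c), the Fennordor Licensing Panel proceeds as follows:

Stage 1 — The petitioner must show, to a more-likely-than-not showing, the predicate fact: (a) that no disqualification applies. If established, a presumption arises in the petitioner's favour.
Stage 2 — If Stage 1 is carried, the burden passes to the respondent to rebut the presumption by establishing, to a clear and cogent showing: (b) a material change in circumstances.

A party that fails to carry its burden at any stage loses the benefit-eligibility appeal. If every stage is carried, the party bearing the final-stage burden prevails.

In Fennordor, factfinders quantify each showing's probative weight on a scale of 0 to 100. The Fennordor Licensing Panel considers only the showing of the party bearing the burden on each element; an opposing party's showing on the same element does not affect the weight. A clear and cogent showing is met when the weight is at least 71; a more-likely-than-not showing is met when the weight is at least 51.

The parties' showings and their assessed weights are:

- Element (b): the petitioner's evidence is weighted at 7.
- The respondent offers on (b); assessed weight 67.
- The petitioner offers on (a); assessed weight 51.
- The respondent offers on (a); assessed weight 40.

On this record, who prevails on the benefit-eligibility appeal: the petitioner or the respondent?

At Stage 1 the petitioner must meet a more-likely-than-not showing (weight is at least 51): on (a) the weight is 51 (the respondent's 40 is given no effect), which does reach 51, so (a) meets the standard.
  Stage 1 carried; the burden shifts to the respondent.
At Stage 2 the respondent must meet a clear and cogent showing (weight is at least 71): on (b) the weight is 67 (the petitioner's 7 is given no effect), which does not reach 71, so (b) does not meet the standard.
  Stage 2 not carried; the respondent fails its burden.
So the petitioner prevails.

petitioner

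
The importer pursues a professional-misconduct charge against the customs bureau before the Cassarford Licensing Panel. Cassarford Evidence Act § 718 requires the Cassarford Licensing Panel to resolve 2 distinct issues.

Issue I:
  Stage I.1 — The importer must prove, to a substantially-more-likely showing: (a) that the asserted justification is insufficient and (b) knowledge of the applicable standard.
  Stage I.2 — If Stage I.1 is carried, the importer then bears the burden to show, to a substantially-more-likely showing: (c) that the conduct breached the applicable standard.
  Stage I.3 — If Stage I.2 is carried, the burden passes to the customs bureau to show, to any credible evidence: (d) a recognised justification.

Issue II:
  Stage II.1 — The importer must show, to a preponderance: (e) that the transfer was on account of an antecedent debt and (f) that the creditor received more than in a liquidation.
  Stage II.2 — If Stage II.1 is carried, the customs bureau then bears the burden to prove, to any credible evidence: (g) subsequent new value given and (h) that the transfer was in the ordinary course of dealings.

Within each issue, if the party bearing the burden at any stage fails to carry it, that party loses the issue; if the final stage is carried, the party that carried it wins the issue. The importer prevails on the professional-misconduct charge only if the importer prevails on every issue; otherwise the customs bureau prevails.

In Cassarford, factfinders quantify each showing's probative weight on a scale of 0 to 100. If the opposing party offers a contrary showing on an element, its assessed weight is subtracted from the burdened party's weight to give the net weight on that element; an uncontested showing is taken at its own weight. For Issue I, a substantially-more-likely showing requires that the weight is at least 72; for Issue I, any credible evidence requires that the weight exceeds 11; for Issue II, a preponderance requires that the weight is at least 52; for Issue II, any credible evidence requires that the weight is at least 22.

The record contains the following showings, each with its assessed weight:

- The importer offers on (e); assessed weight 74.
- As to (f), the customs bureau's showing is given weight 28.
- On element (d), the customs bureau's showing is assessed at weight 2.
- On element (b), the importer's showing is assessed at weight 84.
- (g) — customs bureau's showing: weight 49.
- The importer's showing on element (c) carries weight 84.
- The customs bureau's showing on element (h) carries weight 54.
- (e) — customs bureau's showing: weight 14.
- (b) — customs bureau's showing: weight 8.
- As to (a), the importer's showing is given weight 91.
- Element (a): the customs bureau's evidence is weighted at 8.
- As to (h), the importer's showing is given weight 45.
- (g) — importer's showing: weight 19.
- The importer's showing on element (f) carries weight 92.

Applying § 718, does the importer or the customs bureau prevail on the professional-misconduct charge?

— Issue I —
At Stage I.1 the importer must meet a substantially-more-likely showing (weight is at least 72): on (a) the weight is 91 less the opposing 8 gives net 83, which does reach 72, so (a) meets the standard; on (b) the weight is 84 less the opposing 8 gives net 76, ≥ 72, so (b) meets the standard.
  Stage I.1 carried; the burden remains with the importer.
At Stage I.2 the importer must meet a substantially-more-likely showing (weight is at least 72): on (c) the weight is 84, ≥ 72, so (c) meets the standard.
  The importer carries Stage I.2; the customs bureau now bears the burden.
At Stage I.3 the customs bureau must meet any credible evidence (weight exceeds 11): on (d) the weight is 2, ≤ 11, so (d) does not meet the standard.
  Stage I.3 not carried; the customs bureau fails its burden.
The analysis ends at Stage I.3; the importer prevails on this issue.
— Issue II —
Stage II.1 — burden on importer; standard: a preponderance (weight is at least 52).
    (e): 74 − 14 = 60 ≥ 52 [met]
    (f): 92 − 28 = 64 ≥ 52 [met]
  The importer carries Stage II.1; the customs bureau now bears the burden.
Stage II.2 — burden on customs bureau; standard: any credible evidence (weight is at least 22).
    (g): 49 − 19 = 30 ≥ 22 [met]
    (h): 54 − 45 = 9 < 22 [not met]
  Not every element is met, so the customs bureau fails to carry Stage II.2.
The importer prevails on this issue.
Per-issue: Issue I → importer; Issue II → importer. The importer must prevail on every issue; overall, the importer prevails.

importer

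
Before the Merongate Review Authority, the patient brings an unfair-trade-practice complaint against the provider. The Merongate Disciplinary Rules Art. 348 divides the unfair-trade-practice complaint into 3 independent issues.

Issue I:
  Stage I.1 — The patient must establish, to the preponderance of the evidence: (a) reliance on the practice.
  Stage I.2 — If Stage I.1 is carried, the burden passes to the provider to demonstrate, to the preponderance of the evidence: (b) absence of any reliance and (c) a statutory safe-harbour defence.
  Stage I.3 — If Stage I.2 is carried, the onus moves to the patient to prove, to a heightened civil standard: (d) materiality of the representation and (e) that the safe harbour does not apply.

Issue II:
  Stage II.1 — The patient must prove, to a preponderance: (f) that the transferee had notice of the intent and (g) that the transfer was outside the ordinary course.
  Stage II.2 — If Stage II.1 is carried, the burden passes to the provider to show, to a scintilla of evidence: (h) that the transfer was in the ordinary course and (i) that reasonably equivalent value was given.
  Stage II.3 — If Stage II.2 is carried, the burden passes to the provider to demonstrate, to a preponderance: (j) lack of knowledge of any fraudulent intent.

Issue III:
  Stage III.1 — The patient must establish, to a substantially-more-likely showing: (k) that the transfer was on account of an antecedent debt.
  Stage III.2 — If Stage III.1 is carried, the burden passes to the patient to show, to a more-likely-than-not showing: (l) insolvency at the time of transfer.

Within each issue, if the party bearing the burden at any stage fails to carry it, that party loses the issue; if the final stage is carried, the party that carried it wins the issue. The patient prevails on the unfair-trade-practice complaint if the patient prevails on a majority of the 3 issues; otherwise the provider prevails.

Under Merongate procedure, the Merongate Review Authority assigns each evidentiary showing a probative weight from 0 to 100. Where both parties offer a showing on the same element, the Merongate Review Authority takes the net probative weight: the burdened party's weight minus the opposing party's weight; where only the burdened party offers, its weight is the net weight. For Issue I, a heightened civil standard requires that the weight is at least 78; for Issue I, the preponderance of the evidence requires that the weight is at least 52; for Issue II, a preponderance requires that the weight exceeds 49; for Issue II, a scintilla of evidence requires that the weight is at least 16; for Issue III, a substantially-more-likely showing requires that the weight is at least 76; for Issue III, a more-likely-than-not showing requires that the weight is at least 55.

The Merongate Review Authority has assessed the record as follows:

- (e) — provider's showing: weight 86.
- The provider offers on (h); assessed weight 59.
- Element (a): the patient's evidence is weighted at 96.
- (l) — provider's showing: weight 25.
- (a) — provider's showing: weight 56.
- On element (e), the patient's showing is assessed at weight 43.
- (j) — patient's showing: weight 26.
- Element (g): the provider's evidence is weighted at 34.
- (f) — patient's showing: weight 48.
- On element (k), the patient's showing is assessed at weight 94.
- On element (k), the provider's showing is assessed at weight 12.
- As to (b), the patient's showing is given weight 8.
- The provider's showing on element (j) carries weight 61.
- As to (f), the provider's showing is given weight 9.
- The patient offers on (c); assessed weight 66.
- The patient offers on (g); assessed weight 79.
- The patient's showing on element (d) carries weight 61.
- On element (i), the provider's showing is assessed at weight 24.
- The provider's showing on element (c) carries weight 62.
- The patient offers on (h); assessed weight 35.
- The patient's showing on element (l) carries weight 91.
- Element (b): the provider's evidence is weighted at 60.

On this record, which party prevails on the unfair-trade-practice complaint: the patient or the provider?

— Issue I —
Stage I.1 (patient, the preponderance of the evidence, weight is at least 52): (a) net 96−56=40 < 52 — fails.
  Not every element is met, so the patient fails to carry Stage I.1.
The provider prevails on this issue.
— Issue II —
Stage II.1 — burden on patient; standard: a preponderance (weight exceeds 49).
    (f): 48 − 9 = 39 ≤ 49 [not met]
    (g): 79 − 34 = 45 ≤ 49 [not met]
  Stage II.1 not carried; the patient fails its burden.
The analysis ends at Stage II.1; the provider prevails on this issue.
— Issue III —
Stage III.1 (patient, a substantially-more-likely showing, weight is at least 76): (k) net 94−12=82 ≥ 76 — meets.
  Stage III.1 carried; the burden remains with the patient.
Stage III.2 (patient, a more-likely-than-not showing, weight is at least 55): (l) net 91−25=66 ≥ 55 — meets.
  Stage III.2 carried; the final stage is satisfied.
All stages carried — the patient prevails on this issue.
Per-issue: Issue I → provider; Issue II → provider; Issue III → patient. The patient must prevail on a majority of issues; overall, the provider prevails.

provider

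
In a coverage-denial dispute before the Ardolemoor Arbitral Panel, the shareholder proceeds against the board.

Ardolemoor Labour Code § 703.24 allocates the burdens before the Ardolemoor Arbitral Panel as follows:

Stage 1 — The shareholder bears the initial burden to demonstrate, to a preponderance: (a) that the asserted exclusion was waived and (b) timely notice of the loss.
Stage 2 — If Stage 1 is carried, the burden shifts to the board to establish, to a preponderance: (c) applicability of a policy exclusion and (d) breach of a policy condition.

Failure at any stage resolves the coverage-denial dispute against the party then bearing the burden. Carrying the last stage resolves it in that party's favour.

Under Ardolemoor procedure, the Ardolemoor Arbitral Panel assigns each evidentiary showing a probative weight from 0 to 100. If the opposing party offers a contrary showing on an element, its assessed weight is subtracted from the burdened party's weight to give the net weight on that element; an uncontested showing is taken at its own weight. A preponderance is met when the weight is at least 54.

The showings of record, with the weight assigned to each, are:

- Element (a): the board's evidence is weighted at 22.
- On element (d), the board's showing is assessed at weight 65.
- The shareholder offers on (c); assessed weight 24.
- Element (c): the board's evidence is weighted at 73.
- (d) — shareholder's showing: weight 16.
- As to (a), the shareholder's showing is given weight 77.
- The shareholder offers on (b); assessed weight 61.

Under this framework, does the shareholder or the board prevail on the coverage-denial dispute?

shareholder

At Stage 1 the shareholder must meet a preponderance (weight is at least 54): on (a) the weight is 77 less the opposing 22 gives net 55, ≥ 54, so (a) meets the standard; on (b) the weight is 61, which does reach 54, so (b) meets the standard.
  The shareholder carries Stage 1; the board now bears the burden.
At Stage 2 the board must meet a preponderance (weight is at least 54): on (c) the weight is 73 less the opposing 24 gives net 49, which does not reach 54, so (c) does not meet the standard; on (d) the weight is 65 less the opposing 16 gives net 49, < 54, so (d) does not meet the standard.
  The board does not carry Stage 2.
The shareholder prevails.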